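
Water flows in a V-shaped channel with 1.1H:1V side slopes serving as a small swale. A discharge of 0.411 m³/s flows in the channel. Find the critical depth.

y_c = 0.491 m

At critical depth, Q² T / (g A³) = 1, i.e. A³/T = Q²/g = 0.411²/9.81 = 0.01722.
At y = 0.609 m: A³/T = 0.05068 — over.
At y = 0.351 m: A³/T = 0.003223 — short.
At y = 0.491 m: A³/T = 0.01726 — close enough.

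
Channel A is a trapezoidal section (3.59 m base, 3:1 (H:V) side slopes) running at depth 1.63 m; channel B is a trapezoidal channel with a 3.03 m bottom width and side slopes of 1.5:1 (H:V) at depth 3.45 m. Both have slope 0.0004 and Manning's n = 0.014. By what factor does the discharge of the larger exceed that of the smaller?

Channel A: With bottom width b = 3.59 m and side slope z = 3: A = (b + zy)y = (3.59 + 3×1.63)×1.63 = 13.82 m²; P = b + 2y√(1+z²) = 3.59 + 2×1.63×3.162 = 13.9 m. Hydraulic radius R = A/P = 13.82/13.9 = 0.9945 m. Q_A = (1/0.014)·13.82·0.9945^(2/3)·√0.0004 = 19.67 m³/s.
Channel B: With bottom width b = 3.03 m and side slope z = 1.5: A = (b + zy)y = (3.03 + 1.5×3.45)×3.45 = 28.31 m²; P = b + 2y√(1+z²) = 3.03 + 2×3.45×1.803 = 15.47 m. Hydraulic radius R = A/P = 28.31/15.47 = 1.83 m. Q_B = (1/0.014)·28.31·1.83^(2/3)·√0.0004 = 60.5 m³/s.
The larger discharge is 60.5 m³/s and the smaller is 19.67 m³/s; the ratio is 3.08.

3.08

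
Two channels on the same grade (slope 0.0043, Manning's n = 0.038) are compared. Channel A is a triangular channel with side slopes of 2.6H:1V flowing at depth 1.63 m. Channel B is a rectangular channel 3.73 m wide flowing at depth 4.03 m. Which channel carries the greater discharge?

channel B

Channel A: For a triangular section with side slope z = 2.6: A = zy² = 2.6×1.63² = 6.908 m²; P = 2y√(1+z²) = 2×1.63×2.786 = 9.081 m. Hydraulic radius R = A/P = 6.908/9.081 = 0.7607 m. Q_A = (1/0.038)·6.908·0.7607^(2/3)·√0.0043 = 9.933 m³/s.
Channel B: Flow area A = b·y = 3.73 × 4.03 = 15.03 m². Wetted perimeter P = b + 2y = 3.73 + 2×4.03 = 11.79 m. Hydraulic radius R = A/P = 15.03/11.79 = 1.275 m. Q_B = (1/0.038)·15.03·1.275^(2/3)·√0.0043 = 30.5 m³/s.
Q_A = 9.933 m³/s vs Q_B = 30.5 m³/s, so channel B carries more.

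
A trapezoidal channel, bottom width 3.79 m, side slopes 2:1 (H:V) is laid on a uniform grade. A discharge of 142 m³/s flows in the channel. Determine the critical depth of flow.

y_c = 3.19 m

At critical depth, Q² T / (g A³) = 1, i.e. A³/T = Q²/g = 142²/9.81 = 2055.
Try y = 2.2 m: A³/T = 464.6 — low.
Try y = 3.86 m: A³/T = 4560 — high.
Try y = 3.19 m: A³/T = 2063 — ≈ 2055.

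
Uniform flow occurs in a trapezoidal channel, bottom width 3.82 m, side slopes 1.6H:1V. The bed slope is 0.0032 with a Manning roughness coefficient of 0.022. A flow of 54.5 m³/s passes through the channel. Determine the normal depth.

y_n = 2.29 m

Manning's equation rearranged: A R^(2/3) = nQ / (1·√S) = 0.022 × 54.5 / (√0.0032) = 21.2.
Try y = 1.97 m: A R^(2/3) = 15.69 — low.
Try y = 2.29 m: A R^(2/3) = 21.2 — matches.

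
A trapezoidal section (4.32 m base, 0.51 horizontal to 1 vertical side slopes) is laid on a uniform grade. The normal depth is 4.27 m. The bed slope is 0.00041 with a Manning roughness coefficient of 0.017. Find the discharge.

With bottom width b = 4.32 m and side slope z = 0.51: A = (b + zy)y = (4.32 + 0.51×4.27)×4.27 = 27.75 m²; P = b + 2y√(1+z²) = 4.32 + 2×4.27×1.123 = 13.91 m.
Hydraulic radius R = A/P = 27.75/13.91 = 1.995 m.
Manning's equation: Q = (1/n) A R^(2/3) S^(1/2) = (1/0.017) × 27.75 × 1.995^(2/3) × 0.00041^(1/2) = 52.4 m³/s.

Q = 52.4 m³/s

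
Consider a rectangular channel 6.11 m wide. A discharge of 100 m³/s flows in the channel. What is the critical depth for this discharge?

For a rectangular channel, critical depth y_c = (q²/g)^(1/3) where q = Q/b = 100/6.11 = 16.37 m²/s.
So y_c = (16.37²/9.81)^(1/3) = 3.01 m.

y_c = 3.01 m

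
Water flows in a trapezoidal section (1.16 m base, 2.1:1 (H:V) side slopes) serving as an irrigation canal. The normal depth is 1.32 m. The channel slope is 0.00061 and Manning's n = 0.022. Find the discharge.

Q = 4.64 m³/s

With bottom width b = 1.16 m and side slope z = 2.1: A = (b + zy)y = (1.16 + 2.1×1.32)×1.32 = 5.19 m²; P = b + 2y√(1+z²) = 1.16 + 2×1.32×2.326 = 7.3 m.
Hydraulic radius R = A/P = 5.19/7.3 = 0.7109 m.
Manning's equation: Q = (1/n) A R^(2/3) S^(1/2) = (1/0.022) × 5.19 × 0.7109^(2/3) × 0.00061^(1/2) = 4.64 m³/s.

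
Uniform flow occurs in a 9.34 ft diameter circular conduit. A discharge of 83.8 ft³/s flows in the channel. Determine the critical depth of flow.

y_c = 2.16 ft

At critical depth, Q² T / (g A³) = 1, i.e. A³/T = Q²/g = 83.8²/32.2 = 218.1.
At y = 1.54 ft: A³/T = 58.22 — too small.
At y = 2.41 ft: A³/T = 336 — too large.
At y = 2.16 ft: A³/T = 219.3 — close enough.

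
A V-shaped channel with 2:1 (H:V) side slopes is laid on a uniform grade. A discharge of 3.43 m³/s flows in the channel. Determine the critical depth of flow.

y_c = 0.903 m

At critical depth, Q² T / (g A³) = 1, i.e. A³/T = Q²/g = 3.43²/9.81 = 1.199.
Trying y = 1.1 m: A³/T = 3.221 — high.
Trying y = 0.903 m: A³/T = 1.201 — ≈ 1.199.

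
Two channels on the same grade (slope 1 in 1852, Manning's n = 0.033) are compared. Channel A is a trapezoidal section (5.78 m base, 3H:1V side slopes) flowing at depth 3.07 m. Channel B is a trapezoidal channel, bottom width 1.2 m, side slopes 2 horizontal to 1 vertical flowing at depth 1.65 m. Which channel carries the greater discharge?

channel A

Channel A: With bottom width b = 5.78 m and side slope z = 3: A = (b + zy)y = (5.78 + 3×3.07)×3.07 = 46.02 m²; P = b + 2y√(1+z²) = 5.78 + 2×3.07×3.162 = 25.2 m. Hydraulic radius R = A/P = 46.02/25.2 = 1.826 m. Q_A = (1/0.033)·46.02·1.826^(2/3)·√0.00054 = 48.42 m³/s.
Channel B: With bottom width b = 1.2 m and side slope z = 2: A = (b + zy)y = (1.2 + 2×1.65)×1.65 = 7.425 m²; P = b + 2y√(1+z²) = 1.2 + 2×1.65×2.236 = 8.579 m. Hydraulic radius R = A/P = 7.425/8.579 = 0.8655 m. Q_B = (1/0.033)·7.425·0.8655^(2/3)·√0.00054 = 4.748 m³/s.
Q_A = 48.42 m³/s vs Q_B = 4.748 m³/s, so channel A carries more.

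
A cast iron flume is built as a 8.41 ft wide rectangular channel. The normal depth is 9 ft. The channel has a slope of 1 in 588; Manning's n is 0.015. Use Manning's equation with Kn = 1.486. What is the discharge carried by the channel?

Q = 624 ft³/s

Flow area A = b·y = 8.41 × 9 = 75.69 ft². Wetted perimeter P = b + 2y = 8.41 + 2×9 = 26.41 ft.
Hydraulic radius R = A/P = 75.69/26.41 = 2.866 ft.
Manning's equation: Q = (1.486/n) A R^(2/3) S^(1/2) = (1.486/0.015) × 75.69 × 2.866^(2/3) × 0.001701^(1/2) = 624 ft³/s.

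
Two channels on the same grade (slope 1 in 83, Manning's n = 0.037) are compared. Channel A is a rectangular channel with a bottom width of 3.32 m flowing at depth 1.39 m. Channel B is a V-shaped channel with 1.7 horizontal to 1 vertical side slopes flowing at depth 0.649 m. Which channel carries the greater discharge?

channel A

Channel A: Flow area A = b·y = 3.32 × 1.39 = 4.615 m². Wetted perimeter P = b + 2y = 3.32 + 2×1.39 = 6.1 m. Hydraulic radius R = A/P = 4.615/6.1 = 0.7565 m. Q_A = (1/0.037)·4.615·0.7565^(2/3)·√0.01205 = 11.37 m³/s.
Channel B: For a triangular section with side slope z = 1.7: A = zy² = 1.7×0.649² = 0.716 m²; P = 2y√(1+z²) = 2×0.649×1.972 = 2.56 m. Hydraulic radius R = A/P = 0.716/2.56 = 0.2797 m. Q_B = (1/0.037)·0.716·0.2797^(2/3)·√0.01205 = 0.9085 m³/s.
Q_A = 11.37 m³/s vs Q_B = 0.9085 m³/s, so channel A carries more.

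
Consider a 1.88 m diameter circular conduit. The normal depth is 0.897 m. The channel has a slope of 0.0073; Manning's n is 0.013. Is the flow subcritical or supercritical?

For a circular section of diameter D = 1.88 m at depth y = 0.897 m, the central angle is θ = 2 arccos(1 − 2y/D) = 3.05 rad. Then A = (D²/8)(θ − sin θ) = 1.307 m² and P = Dθ/2 = 2.867 m.
Hydraulic radius R = A/P = 1.307/2.867 = 0.4559 m.
V = (1/n) R^(2/3) √S = (1/0.013) × 0.4559^(2/3) × √0.0073 = 3.893 m/s. Hydraulic depth D_h = A/T = 1.307/1.878 = 0.696 m.
Froude number Fr = V/√(g·D_h) = 3.893/√(9.81×0.696) = 1.49, which is greater than 1, so the flow is supercritical.

supercritical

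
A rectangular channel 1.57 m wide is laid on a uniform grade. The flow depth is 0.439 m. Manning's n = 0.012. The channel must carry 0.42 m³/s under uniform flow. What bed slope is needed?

Flow area A = b·y = 1.57 × 0.439 = 0.6892 m². Wetted perimeter P = b + 2y = 1.57 + 2×0.439 = 2.448 m.
Hydraulic radius R = A/P = 0.6892/2.448 = 0.2815 m.
From Manning's equation, S = [nQ / (1 A R^(2/3))]² = [0.012 × 0.42 / (1 × 0.6892 × 0.2815^(2/3))]² = 0.00029.

S = 0.00029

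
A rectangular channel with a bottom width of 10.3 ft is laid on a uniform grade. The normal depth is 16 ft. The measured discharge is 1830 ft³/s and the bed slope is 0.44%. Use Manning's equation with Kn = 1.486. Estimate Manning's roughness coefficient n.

n = 0.022

Flow area A = b·y = 10.3 × 16 = 164.8 ft². Wetted perimeter P = b + 2y = 10.3 + 2×16 = 42.3 ft.
Hydraulic radius R = A/P = 164.8/42.3 = 3.896 ft.
Rearranging Manning's equation: n = (1.486/Q) A R^(2/3) S^(1/2) = (1.486/1830) × 164.8 × 3.896^(2/3) × √0.0044 = 0.022.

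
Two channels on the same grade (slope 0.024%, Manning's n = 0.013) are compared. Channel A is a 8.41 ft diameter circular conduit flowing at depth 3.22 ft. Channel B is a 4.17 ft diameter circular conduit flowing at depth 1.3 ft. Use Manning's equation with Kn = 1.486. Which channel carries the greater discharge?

channel A

Channel A: For a circular section of diameter D = 8.41 ft at depth y = 3.22 ft, the central angle is θ = 2 arccos(1 − 2y/D) = 2.669 rad. Then A = (D²/8)(θ − sin θ) = 19.57 ft² and P = Dθ/2 = 11.22 ft. Hydraulic radius R = A/P = 19.57/11.22 = 1.744 ft. Q_A = (1.486/0.013)·19.57·1.744^(2/3)·√0.00024 = 50.2 ft³/s.
Channel B: For a circular section of diameter D = 4.17 ft at depth y = 1.3 ft, the central angle is θ = 2 arccos(1 − 2y/D) = 2.37 rad. Then A = (D²/8)(θ − sin θ) = 3.634 ft² and P = Dθ/2 = 4.941 ft. Hydraulic radius R = A/P = 3.634/4.941 = 0.7356 ft. Q_B = (1.486/0.013)·3.634·0.7356^(2/3)·√0.00024 = 5.244 ft³/s.
Q_A = 50.2 ft³/s vs Q_B = 5.244 ft³/s, so channel A carries more.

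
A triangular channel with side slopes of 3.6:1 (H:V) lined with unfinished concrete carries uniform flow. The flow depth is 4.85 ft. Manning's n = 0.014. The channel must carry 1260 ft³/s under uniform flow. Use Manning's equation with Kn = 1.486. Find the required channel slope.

For a triangular section with side slope z = 3.6: A = zy² = 3.6×4.85² = 84.68 ft²; P = 2y√(1+z²) = 2×4.85×3.736 = 36.24 ft.
Hydraulic radius R = A/P = 84.68/36.24 = 2.337 ft.
From Manning's equation, S = [nQ / (1.486 A R^(2/3))]² = [0.014 × 1260 / (1.486 × 84.68 × 2.337^(2/3))]² = 0.00634.

S = 0.00634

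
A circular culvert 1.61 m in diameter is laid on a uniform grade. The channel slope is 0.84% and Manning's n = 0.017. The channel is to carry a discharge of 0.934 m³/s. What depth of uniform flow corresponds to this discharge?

y_n = 0.43 m

Manning's equation rearranged: A R^(2/3) = nQ / (1·√S) = 0.017 × 0.934 / (√0.0084) = 0.1732.
Trying y = 0.489 m: A R^(2/3) = 0.2226 — over.
Trying y = 0.296 m: A R^(2/3) = 0.08191 — short.
Trying y = 0.43 m: A R^(2/3) = 0.1732 — close enough.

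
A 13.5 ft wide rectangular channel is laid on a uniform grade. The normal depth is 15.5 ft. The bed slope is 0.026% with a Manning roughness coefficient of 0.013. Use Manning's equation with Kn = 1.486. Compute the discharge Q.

Q = 1080 ft³/s

Flow area A = b·y = 13.5 × 15.5 = 209.2 ft². Wetted perimeter P = b + 2y = 13.5 + 2×15.5 = 44.5 ft.
Hydraulic radius R = A/P = 209.2/44.5 = 4.702 ft.
Manning's equation: Q = (1.486/n) A R^(2/3) S^(1/2) = (1.486/0.013) × 209.2 × 4.702^(2/3) × 0.00026^(1/2) = 1080 ft³/s.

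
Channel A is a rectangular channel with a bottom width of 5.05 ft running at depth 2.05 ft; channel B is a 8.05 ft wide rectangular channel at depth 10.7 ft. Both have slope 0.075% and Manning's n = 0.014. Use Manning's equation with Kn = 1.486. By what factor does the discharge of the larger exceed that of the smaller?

Channel A: Flow area A = b·y = 5.05 × 2.05 = 10.35 ft². Wetted perimeter P = b + 2y = 5.05 + 2×2.05 = 9.15 ft. Hydraulic radius R = A/P = 10.35/9.15 = 1.131 ft. Q_A = (1.486/0.014)·10.35·1.131^(2/3)·√0.00075 = 32.68 ft³/s.
Channel B: Flow area A = b·y = 8.05 × 10.7 = 86.14 ft². Wetted perimeter P = b + 2y = 8.05 + 2×10.7 = 29.45 ft. Hydraulic radius R = A/P = 86.14/29.45 = 2.925 ft. Q_B = (1.486/0.014)·86.14·2.925^(2/3)·√0.00075 = 512.1 ft³/s.
The larger discharge is 512.1 ft³/s and the smaller is 32.68 ft³/s; the ratio is 15.7.

15.7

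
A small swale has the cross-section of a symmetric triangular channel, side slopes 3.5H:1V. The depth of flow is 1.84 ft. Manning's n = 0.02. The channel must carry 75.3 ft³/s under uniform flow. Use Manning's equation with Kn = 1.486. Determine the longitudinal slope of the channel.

For a triangular section with side slope z = 3.5: A = zy² = 3.5×1.84² = 11.85 ft²; P = 2y√(1+z²) = 2×1.84×3.64 = 13.4 ft.
Hydraulic radius R = A/P = 11.85/13.4 = 0.8846 ft.
From Manning's equation, S = [nQ / (1.486 A R^(2/3))]² = [0.02 × 75.3 / (1.486 × 11.85 × 0.8846^(2/3))]² = 0.00861.

S = 0.00861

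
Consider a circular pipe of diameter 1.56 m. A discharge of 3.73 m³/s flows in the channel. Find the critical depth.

y_c = 0.995 m

At critical depth, Q² T / (g A³) = 1, i.e. A³/T = Q²/g = 3.73²/9.81 = 1.418.
Try y = 0.719 m: A³/T = 0.4099 — short.
Try y = 1.22 m: A³/T = 3.202 — over.
Try y = 0.995 m: A³/T = 1.421 — close enough.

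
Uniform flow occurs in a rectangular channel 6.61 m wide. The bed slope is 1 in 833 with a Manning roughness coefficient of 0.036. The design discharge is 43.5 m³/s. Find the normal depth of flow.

Manning's equation rearranged: A R^(2/3) = nQ / (1·√S) = 0.036 × 43.5 / (√0.0012) = 45.2.
Trying y = 5.55 m: A R^(2/3) = 59.61 — high.
Trying y = 3.42 m: A R^(2/3) = 31.96 — low.
Trying y = 4.46 m: A R^(2/3) = 45.2 — ≈ 45.2.

y_n = 4.46 m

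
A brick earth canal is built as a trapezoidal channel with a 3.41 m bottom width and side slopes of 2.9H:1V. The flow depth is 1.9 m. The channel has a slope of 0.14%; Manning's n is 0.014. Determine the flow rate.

With bottom width b = 3.41 m and side slope z = 2.9: A = (b + zy)y = (3.41 + 2.9×1.9)×1.9 = 16.95 m²; P = b + 2y√(1+z²) = 3.41 + 2×1.9×3.068 = 15.07 m.
Hydraulic radius R = A/P = 16.95/15.07 = 1.125 m.
Manning's equation: Q = (1/n) A R^(2/3) S^(1/2) = (1/0.014) × 16.95 × 1.125^(2/3) × 0.0014^(1/2) = 49 m³/s.

Q = 49 m³/s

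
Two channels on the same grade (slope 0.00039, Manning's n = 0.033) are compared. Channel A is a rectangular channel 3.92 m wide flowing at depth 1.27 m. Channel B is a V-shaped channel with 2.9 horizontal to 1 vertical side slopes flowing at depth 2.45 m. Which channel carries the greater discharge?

channel B

Channel A: Flow area A = b·y = 3.92 × 1.27 = 4.978 m². Wetted perimeter P = b + 2y = 3.92 + 2×1.27 = 6.46 m. Hydraulic radius R = A/P = 4.978/6.46 = 0.7707 m. Q_A = (1/0.033)·4.978·0.7707^(2/3)·√0.00039 = 2.504 m³/s.
Channel B: For a triangular section with side slope z = 2.9: A = zy² = 2.9×2.45² = 17.41 m²; P = 2y√(1+z²) = 2×2.45×3.068 = 15.03 m. Hydraulic radius R = A/P = 17.41/15.03 = 1.158 m. Q_B = (1/0.033)·17.41·1.158^(2/3)·√0.00039 = 11.49 m³/s.
Q_A = 2.504 m³/s vs Q_B = 11.49 m³/s, so channel B carries more.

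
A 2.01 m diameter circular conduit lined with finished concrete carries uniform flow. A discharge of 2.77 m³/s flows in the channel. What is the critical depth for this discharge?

At critical depth, Q² T / (g A³) = 1, i.e. A³/T = Q²/g = 2.77²/9.81 = 0.7822.
Trying y = 0.869 m: A³/T = 1.139 — over.
Trying y = 0.688 m: A³/T = 0.464 — short.
Trying y = 0.788 m: A³/T = 0.7826 — close enough.

y_c = 0.788 m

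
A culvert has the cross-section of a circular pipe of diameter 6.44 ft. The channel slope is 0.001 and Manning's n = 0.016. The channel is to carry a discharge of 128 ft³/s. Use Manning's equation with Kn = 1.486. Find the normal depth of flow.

y_n = 5.13 ft

Manning's equation rearranged: A R^(2/3) = nQ / (1.486·√S) = 0.016 × 128 / (1.486 × √0.001) = 43.58.
At y = 4.25 ft: A R^(2/3) = 34.58 — short.
At y = 5.88 ft: A R^(2/3) = 47.93 — over.
At y = 5.13 ft: A R^(2/3) = 43.55 — ≈ 43.58.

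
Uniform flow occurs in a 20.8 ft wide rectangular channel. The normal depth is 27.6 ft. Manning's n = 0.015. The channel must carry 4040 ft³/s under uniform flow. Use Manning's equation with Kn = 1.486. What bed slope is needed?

Flow area A = b·y = 20.8 × 27.6 = 574.1 ft². Wetted perimeter P = b + 2y = 20.8 + 2×27.6 = 76 ft.
Hydraulic radius R = A/P = 574.1/76 = 7.554 ft.
From Manning's equation, S = [nQ / (1.486 A R^(2/3))]² = [0.015 × 4040 / (1.486 × 574.1 × 7.554^(2/3))]² = 0.00034.

S = 0.00034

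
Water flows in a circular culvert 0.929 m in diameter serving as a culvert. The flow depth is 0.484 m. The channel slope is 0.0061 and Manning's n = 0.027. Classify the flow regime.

For a circular section of diameter D = 0.929 m at depth y = 0.484 m, the central angle is θ = 2 arccos(1 − 2y/D) = 3.226 rad. Then A = (D²/8)(θ − sin θ) = 0.357 m² and P = Dθ/2 = 1.498 m.
Hydraulic radius R = A/P = 0.357/1.498 = 0.2383 m.
V = (1/n) R^(2/3) √S = (1/0.027) × 0.2383^(2/3) × √0.0061 = 1.112 m/s. Hydraulic depth D_h = A/T = 0.357/0.9282 = 0.3847 m.
Froude number Fr = V/√(g·D_h) = 1.112/√(9.81×0.3847) = 0.572, which is less than 1, so the flow is subcritical.

subcritical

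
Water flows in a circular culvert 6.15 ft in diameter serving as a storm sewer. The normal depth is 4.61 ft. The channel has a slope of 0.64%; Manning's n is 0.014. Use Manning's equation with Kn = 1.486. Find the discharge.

For a circular section of diameter D = 6.15 ft at depth y = 4.61 ft, the central angle is θ = 2 arccos(1 − 2y/D) = 4.187 rad. Then A = (D²/8)(θ − sin θ) = 23.88 ft² and P = Dθ/2 = 12.87 ft.
Hydraulic radius R = A/P = 23.88/12.87 = 1.855 ft.
Manning's equation: Q = (1.486/n) A R^(2/3) S^(1/2) = (1.486/0.014) × 23.88 × 1.855^(2/3) × 0.0064^(1/2) = 306 ft³/s.

Q = 306 ft³/s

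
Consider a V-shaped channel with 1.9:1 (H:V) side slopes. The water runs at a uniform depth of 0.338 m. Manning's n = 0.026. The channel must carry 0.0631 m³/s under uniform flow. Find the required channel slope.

For a triangular section with side slope z = 1.9: A = zy² = 1.9×0.338² = 0.2171 m²; P = 2y√(1+z²) = 2×0.338×2.147 = 1.451 m.
Hydraulic radius R = A/P = 0.2171/1.451 = 0.1496 m.
From Manning's equation, S = [nQ / (1 A R^(2/3))]² = [0.026 × 0.0631 / (1 × 0.2171 × 0.1496^(2/3))]² = 0.00072.

S = 0.00072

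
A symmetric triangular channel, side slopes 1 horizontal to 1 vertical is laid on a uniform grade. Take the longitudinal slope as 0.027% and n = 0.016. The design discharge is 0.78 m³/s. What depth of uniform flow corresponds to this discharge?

Manning's equation rearranged: A R^(2/3) = nQ / (1·√S) = 0.016 × 0.78 / (√0.00027) = 0.7595.
At y = 1.36 m: A R^(2/3) = 1.135 — too large.
At y = 1.17 m: A R^(2/3) = 0.76 — ≈ 0.7595.

y_n = 1.17 m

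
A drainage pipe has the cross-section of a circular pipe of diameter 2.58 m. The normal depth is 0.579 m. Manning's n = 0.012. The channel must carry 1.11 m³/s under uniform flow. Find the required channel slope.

For a circular section of diameter D = 2.58 m at depth y = 0.579 m, the central angle is θ = 2 arccos(1 − 2y/D) = 1.974 rad. Then A = (D²/8)(θ − sin θ) = 0.8772 m² and P = Dθ/2 = 2.547 m.
Hydraulic radius R = A/P = 0.8772/2.547 = 0.3445 m.
From Manning's equation, S = [nQ / (1 A R^(2/3))]² = [0.012 × 1.11 / (1 × 0.8772 × 0.3445^(2/3))]² = 0.000955.

S = 0.000955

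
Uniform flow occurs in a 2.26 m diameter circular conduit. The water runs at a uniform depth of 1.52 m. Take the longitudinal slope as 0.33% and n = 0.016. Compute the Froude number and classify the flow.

For a circular section of diameter D = 2.26 m at depth y = 1.52 m, the central angle is θ = 2 arccos(1 − 2y/D) = 3.846 rad. Then A = (D²/8)(θ − sin θ) = 2.869 m² and P = Dθ/2 = 4.346 m.
Hydraulic radius R = A/P = 2.869/4.346 = 0.6602 m.
V = (1/n) R^(2/3) √S = (1/0.016) × 0.6602^(2/3) × √0.0033 = 2.722 m/s. Hydraulic depth D_h = A/T = 2.869/2.121 = 1.353 m.
Froude number Fr = V/√(g·D_h) = 2.722/√(9.81×1.353) = 0.747, which is less than 1, so the flow is subcritical.

subcritical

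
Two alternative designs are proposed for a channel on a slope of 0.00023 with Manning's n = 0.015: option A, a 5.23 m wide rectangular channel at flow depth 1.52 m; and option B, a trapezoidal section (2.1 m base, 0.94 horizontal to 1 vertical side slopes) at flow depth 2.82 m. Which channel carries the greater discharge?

channel B

Channel A: Flow area A = b·y = 5.23 × 1.52 = 7.95 m². Wetted perimeter P = b + 2y = 5.23 + 2×1.52 = 8.27 m. Hydraulic radius R = A/P = 7.95/8.27 = 0.9613 m. Q_A = (1/0.015)·7.95·0.9613^(2/3)·√0.00023 = 7.828 m³/s.
Channel B: With bottom width b = 2.1 m and side slope z = 0.94: A = (b + zy)y = (2.1 + 0.94×2.82)×2.82 = 13.4 m²; P = b + 2y√(1+z²) = 2.1 + 2×2.82×1.372 = 9.841 m. Hydraulic radius R = A/P = 13.4/9.841 = 1.361 m. Q_B = (1/0.015)·13.4·1.361^(2/3)·√0.00023 = 16.64 m³/s.
Q_A = 7.828 m³/s vs Q_B = 16.64 m³/s, so channel B carries more.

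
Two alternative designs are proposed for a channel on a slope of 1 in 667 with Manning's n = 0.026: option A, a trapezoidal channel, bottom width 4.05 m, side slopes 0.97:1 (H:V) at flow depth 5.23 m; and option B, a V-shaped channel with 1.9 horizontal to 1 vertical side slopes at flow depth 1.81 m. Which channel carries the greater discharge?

channel A

Channel A: With bottom width b = 4.05 m and side slope z = 0.97: A = (b + zy)y = (4.05 + 0.97×5.23)×5.23 = 47.71 m²; P = b + 2y√(1+z²) = 4.05 + 2×5.23×1.393 = 18.62 m. Hydraulic radius R = A/P = 47.71/18.62 = 2.562 m. Q_A = (1/0.026)·47.71·2.562^(2/3)·√0.001499 = 133 m³/s.
Channel B: For a triangular section with side slope z = 1.9: A = zy² = 1.9×1.81² = 6.225 m²; P = 2y√(1+z²) = 2×1.81×2.147 = 7.772 m. Hydraulic radius R = A/P = 6.225/7.772 = 0.8009 m. Q_B = (1/0.026)·6.225·0.8009^(2/3)·√0.001499 = 7.994 m³/s.
Q_A = 133 m³/s vs Q_B = 7.994 m³/s, so channel A carries more.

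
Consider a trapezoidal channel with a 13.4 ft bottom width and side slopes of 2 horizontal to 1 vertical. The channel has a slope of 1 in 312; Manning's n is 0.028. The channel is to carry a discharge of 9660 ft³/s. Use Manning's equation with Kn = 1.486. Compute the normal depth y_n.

Manning's equation rearranged: A R^(2/3) = nQ / (1.486·√S) = 0.028 × 9660 / (1.486 × √0.003205) = 3215.
At y = 13.5 ft: A R^(2/3) = 2070 — short.
At y = 19.3 ft: A R^(2/3) = 4678 — over.
At y = 16.4 ft: A R^(2/3) = 3214 — ≈ 3215.

y_n = 16.4 ft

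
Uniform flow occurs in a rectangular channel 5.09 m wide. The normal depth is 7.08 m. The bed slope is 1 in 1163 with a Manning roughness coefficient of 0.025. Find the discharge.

Q = 64.2 m³/s

Flow area A = b·y = 5.09 × 7.08 = 36.04 m². Wetted perimeter P = b + 2y = 5.09 + 2×7.08 = 19.25 m.
Hydraulic radius R = A/P = 36.04/19.25 = 1.872 m.
Manning's equation: Q = (1/n) A R^(2/3) S^(1/2) = (1/0.025) × 36.04 × 1.872^(2/3) × 0.0008598^(1/2) = 64.2 m³/s.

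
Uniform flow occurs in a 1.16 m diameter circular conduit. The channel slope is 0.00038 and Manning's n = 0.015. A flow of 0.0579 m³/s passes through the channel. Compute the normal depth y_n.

Manning's equation rearranged: A R^(2/3) = nQ / (1·√S) = 0.015 × 0.0579 / (√0.00038) = 0.04455.
Trying y = 0.218 m: A R^(2/3) = 0.03573 — short.
Trying y = 0.281 m: A R^(2/3) = 0.05958 — over.
Trying y = 0.243 m: A R^(2/3) = 0.04453 — ≈ 0.04455.

y_n = 0.243 m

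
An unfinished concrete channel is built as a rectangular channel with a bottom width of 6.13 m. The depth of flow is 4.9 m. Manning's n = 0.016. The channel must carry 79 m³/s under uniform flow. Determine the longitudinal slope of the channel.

Flow area A = b·y = 6.13 × 4.9 = 30.04 m². Wetted perimeter P = b + 2y = 6.13 + 2×4.9 = 15.93 m.
Hydraulic radius R = A/P = 30.04/15.93 = 1.886 m.
From Manning's equation, S = [nQ / (1 A R^(2/3))]² = [0.016 × 79 / (1 × 30.04 × 1.886^(2/3))]² = 0.00076.

S = 0.00076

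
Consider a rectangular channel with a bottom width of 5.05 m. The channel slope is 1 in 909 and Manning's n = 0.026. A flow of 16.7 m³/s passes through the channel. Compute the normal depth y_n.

Manning's equation rearranged: A R^(2/3) = nQ / (1·√S) = 0.026 × 16.7 / (√0.0011) = 13.09.
At y = 2.76 m: A R^(2/3) = 16.76 — too large.
At y = 1.59 m: A R^(2/3) = 7.899 — too small.
At y = 2.29 m: A R^(2/3) = 13.07 — close enough.

y_n = 2.29 m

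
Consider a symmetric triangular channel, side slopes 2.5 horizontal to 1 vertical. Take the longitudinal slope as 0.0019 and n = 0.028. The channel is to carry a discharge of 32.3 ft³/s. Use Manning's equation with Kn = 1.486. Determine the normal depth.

y_n = 2.31 ft

Manning's equation rearranged: A R^(2/3) = nQ / (1.486·√S) = 0.028 × 32.3 / (1.486 × √0.0019) = 13.96.
Try y = 1.95 ft: A R^(2/3) = 8.896 — short.
Try y = 2.66 ft: A R^(2/3) = 20.36 — over.
Try y = 2.31 ft: A R^(2/3) = 13.98 — matches.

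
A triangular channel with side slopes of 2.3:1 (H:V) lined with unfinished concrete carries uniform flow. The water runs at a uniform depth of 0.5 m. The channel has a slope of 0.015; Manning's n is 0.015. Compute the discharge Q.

Q = 1.76 m³/s

For a triangular section with side slope z = 2.3: A = zy² = 2.3×0.5² = 0.575 m²; P = 2y√(1+z²) = 2×0.5×2.508 = 2.508 m.
Hydraulic radius R = A/P = 0.575/2.508 = 0.2293 m.
Manning's equation: Q = (1/n) A R^(2/3) S^(1/2) = (1/0.015) × 0.575 × 0.2293^(2/3) × 0.015^(1/2) = 1.76 m³/s.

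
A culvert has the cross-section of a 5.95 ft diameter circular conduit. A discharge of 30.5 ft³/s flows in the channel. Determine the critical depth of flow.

At critical depth, Q² T / (g A³) = 1, i.e. A³/T = Q²/g = 30.5²/32.2 = 28.89.
At y = 1.24 ft: A³/T = 15.31 — too small.
At y = 1.75 ft: A³/T = 58.64 — too large.
At y = 1.46 ft: A³/T = 28.99 — close enough.

y_c = 1.46 ft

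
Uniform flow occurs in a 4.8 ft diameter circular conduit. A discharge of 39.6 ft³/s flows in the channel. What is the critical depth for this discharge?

y_c = 1.78 ft

At critical depth, Q² T / (g A³) = 1, i.e. A³/T = Q²/g = 39.6²/32.2 = 48.7.
Trying y = 1.35 ft: A³/T = 16.84 — too small.
Trying y = 1.92 ft: A³/T = 65.66 — too large.
Trying y = 1.78 ft: A³/T = 49.08 — matches.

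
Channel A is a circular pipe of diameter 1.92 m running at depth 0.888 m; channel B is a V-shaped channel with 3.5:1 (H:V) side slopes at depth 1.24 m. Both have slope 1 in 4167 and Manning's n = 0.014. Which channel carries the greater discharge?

Channel A: For a circular section of diameter D = 1.92 m at depth y = 0.888 m, the central angle is θ = 2 arccos(1 − 2y/D) = 2.991 rad. Then A = (D²/8)(θ − sin θ) = 1.31 m² and P = Dθ/2 = 2.872 m. Hydraulic radius R = A/P = 1.31/2.872 = 0.456 m. Q_A = (1/0.014)·1.31·0.456^(2/3)·√0.00024 = 0.8585 m³/s.
Channel B: For a triangular section with side slope z = 3.5: A = zy² = 3.5×1.24² = 5.382 m²; P = 2y√(1+z²) = 2×1.24×3.64 = 9.027 m. Hydraulic radius R = A/P = 5.382/9.027 = 0.5961 m. Q_B = (1/0.014)·5.382·0.5961^(2/3)·√0.00024 = 4.218 m³/s.
Q_A = 0.8585 m³/s vs Q_B = 4.218 m³/s, so channel B carries more.

channel B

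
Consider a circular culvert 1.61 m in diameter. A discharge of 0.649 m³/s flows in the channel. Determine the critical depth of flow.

At critical depth, Q² T / (g A³) = 1, i.e. A³/T = Q²/g = 0.649²/9.81 = 0.04294.
Try y = 0.504 m: A³/T = 0.1083 — high.
Try y = 0.306 m: A³/T = 0.01548 — low.
Try y = 0.397 m: A³/T = 0.04286 — ≈ 0.04294.

y_c = 0.397 m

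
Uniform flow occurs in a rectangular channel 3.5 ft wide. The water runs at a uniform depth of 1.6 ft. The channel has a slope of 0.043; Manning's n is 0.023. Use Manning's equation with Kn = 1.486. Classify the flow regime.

Flow area A = b·y = 3.5 × 1.6 = 5.6 ft². Wetted perimeter P = b + 2y = 3.5 + 2×1.6 = 6.7 ft.
Hydraulic radius R = A/P = 5.6/6.7 = 0.8358 ft.
V = (1.486/n) R^(2/3) √S = (1.486/0.023) × 0.8358^(2/3) × √0.043 = 11.89 ft/s. Hydraulic depth D_h = A/T = 5.6/3.5 = 1.6 ft.
Froude number Fr = V/√(g·D_h) = 11.89/√(32.2×1.6) = 1.66, which is greater than 1, so the flow is supercritical.

supercritical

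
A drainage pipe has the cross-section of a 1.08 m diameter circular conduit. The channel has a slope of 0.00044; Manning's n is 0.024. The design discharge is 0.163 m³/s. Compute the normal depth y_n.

y_n = 0.532 m

Manning's equation rearranged: A R^(2/3) = nQ / (1·√S) = 0.024 × 0.163 / (√0.00044) = 0.1865.
Trying y = 0.668 m: A R^(2/3) = 0.2692 — over.
Trying y = 0.467 m: A R^(2/3) = 0.1485 — short.
Trying y = 0.532 m: A R^(2/3) = 0.1865 — close enough.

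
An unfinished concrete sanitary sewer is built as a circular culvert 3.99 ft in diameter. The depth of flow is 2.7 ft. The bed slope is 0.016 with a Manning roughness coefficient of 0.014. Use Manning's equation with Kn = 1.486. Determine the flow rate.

For a circular section of diameter D = 3.99 ft at depth y = 2.7 ft, the central angle is θ = 2 arccos(1 − 2y/D) = 3.864 rad. Then A = (D²/8)(θ − sin θ) = 9.005 ft² and P = Dθ/2 = 7.709 ft.
Hydraulic radius R = A/P = 9.005/7.709 = 1.168 ft.
Manning's equation: Q = (1.486/n) A R^(2/3) S^(1/2) = (1.486/0.014) × 9.005 × 1.168^(2/3) × 0.016^(1/2) = 134 ft³/s.

Q = 134 ft³/s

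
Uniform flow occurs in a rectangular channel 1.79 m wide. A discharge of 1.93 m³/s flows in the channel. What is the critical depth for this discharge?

For a rectangular channel, critical depth y_c = (q²/g)^(1/3) where q = Q/b = 1.93/1.79 = 1.078 m²/s.
So y_c = (1.078²/9.81)^(1/3) = 0.491 m.

y_c = 0.491 m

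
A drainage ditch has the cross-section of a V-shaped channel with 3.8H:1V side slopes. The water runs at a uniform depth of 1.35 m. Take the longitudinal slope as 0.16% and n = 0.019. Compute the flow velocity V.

For a triangular section with side slope z = 3.8: A = zy² = 3.8×1.35² = 6.926 m²; P = 2y√(1+z²) = 2×1.35×3.929 = 10.61 m.
Hydraulic radius R = A/P = 6.926/10.61 = 0.6528 m.
From Manning's equation, V = (1/n) R^(2/3) S^(1/2) = (1/0.019) × 0.6528^(2/3) × 0.0016^(1/2) = 1.58 m/s.

V = 1.58 m/s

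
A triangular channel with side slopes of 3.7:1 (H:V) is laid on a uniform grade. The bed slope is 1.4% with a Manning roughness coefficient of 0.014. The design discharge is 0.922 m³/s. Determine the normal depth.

y_n = 0.32 m

Manning's equation rearranged: A R^(2/3) = nQ / (1·√S) = 0.014 × 0.922 / (√0.014) = 0.1091.
Trying y = 0.398 m: A R^(2/3) = 0.1951 — high.
Trying y = 0.241 m: A R^(2/3) = 0.05121 — low.
Trying y = 0.32 m: A R^(2/3) = 0.1091 — matches.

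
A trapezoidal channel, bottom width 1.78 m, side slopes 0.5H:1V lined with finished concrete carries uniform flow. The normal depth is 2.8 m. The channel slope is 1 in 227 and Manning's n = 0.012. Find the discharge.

Q = 52.7 m³/s

With bottom width b = 1.78 m and side slope z = 0.5: A = (b + zy)y = (1.78 + 0.5×2.8)×2.8 = 8.904 m²; P = b + 2y√(1+z²) = 1.78 + 2×2.8×1.118 = 8.041 m.
Hydraulic radius R = A/P = 8.904/8.041 = 1.107 m.
Manning's equation: Q = (1/n) A R^(2/3) S^(1/2) = (1/0.012) × 8.904 × 1.107^(2/3) × 0.004405^(1/2) = 52.7 m³/s.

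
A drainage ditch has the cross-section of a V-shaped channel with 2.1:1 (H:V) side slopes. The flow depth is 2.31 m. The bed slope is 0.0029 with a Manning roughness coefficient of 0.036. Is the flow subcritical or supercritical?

For a triangular section with side slope z = 2.1: A = zy² = 2.1×2.31² = 11.21 m²; P = 2y√(1+z²) = 2×2.31×2.326 = 10.75 m.
Hydraulic radius R = A/P = 11.21/10.75 = 1.043 m.
V = (1/n) R^(2/3) √S = (1/0.036) × 1.043^(2/3) × √0.0029 = 1.538 m/s. Hydraulic depth D_h = A/T = 11.21/9.702 = 1.155 m.
Froude number Fr = V/√(g·D_h) = 1.538/√(9.81×1.155) = 0.457, which is less than 1, so the flow is subcritical.

subcritical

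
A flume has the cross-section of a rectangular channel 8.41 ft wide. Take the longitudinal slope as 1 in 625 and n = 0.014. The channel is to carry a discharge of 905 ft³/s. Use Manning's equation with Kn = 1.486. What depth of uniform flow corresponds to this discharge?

Manning's equation rearranged: A R^(2/3) = nQ / (1.486·√S) = 0.014 × 905 / (1.486 × √0.0016) = 213.2.
Try y = 14.2 ft: A R^(2/3) = 261.7 — high.
Try y = 11.9 ft: A R^(2/3) = 213.1 — ≈ 213.2.

y_n = 11.9 ft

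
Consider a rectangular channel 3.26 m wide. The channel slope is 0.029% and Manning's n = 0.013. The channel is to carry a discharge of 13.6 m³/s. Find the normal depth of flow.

Manning's equation rearranged: A R^(2/3) = nQ / (1·√S) = 0.013 × 13.6 / (√0.00029) = 10.38.
Trying y = 2.14 m: A R^(2/3) = 6.624 — low.
Trying y = 3.06 m: A R^(2/3) = 10.39 — matches.

y_n = 3.06 m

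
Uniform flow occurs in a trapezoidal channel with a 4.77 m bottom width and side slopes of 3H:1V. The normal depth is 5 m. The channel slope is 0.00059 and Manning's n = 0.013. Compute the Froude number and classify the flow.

With bottom width b = 4.77 m and side slope z = 3: A = (b + zy)y = (4.77 + 3×5)×5 = 98.85 m²; P = b + 2y√(1+z²) = 4.77 + 2×5×3.162 = 36.39 m.
Hydraulic radius R = A/P = 98.85/36.39 = 2.716 m.
V = (1/n) R^(2/3) √S = (1/0.013) × 2.716^(2/3) × √0.00059 = 3.637 m/s. Hydraulic depth D_h = A/T = 98.85/34.77 = 2.843 m.
Froude number Fr = V/√(g·D_h) = 3.637/√(9.81×2.843) = 0.689, which is less than 1, so the flow is subcritical.

subcritical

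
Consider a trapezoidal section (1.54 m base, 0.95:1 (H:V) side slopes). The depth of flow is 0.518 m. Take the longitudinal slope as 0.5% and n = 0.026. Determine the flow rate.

Q = 1.43 m³/s

With bottom width b = 1.54 m and side slope z = 0.95: A = (b + zy)y = (1.54 + 0.95×0.518)×0.518 = 1.053 m²; P = b + 2y√(1+z²) = 1.54 + 2×0.518×1.379 = 2.969 m.
Hydraulic radius R = A/P = 1.053/2.969 = 0.3545 m.
Manning's equation: Q = (1/n) A R^(2/3) S^(1/2) = (1/0.026) × 1.053 × 0.3545^(2/3) × 0.005^(1/2) = 1.43 m³/s.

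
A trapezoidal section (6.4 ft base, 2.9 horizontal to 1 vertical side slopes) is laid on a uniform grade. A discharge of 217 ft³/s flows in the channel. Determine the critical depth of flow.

At critical depth, Q² T / (g A³) = 1, i.e. A³/T = Q²/g = 217²/32.2 = 1462.
Trying y = 1.72 ft: A³/T = 458.9 — low.
Trying y = 2.34 ft: A³/T = 1471 — ≈ 1462.

y_c = 2.34 ft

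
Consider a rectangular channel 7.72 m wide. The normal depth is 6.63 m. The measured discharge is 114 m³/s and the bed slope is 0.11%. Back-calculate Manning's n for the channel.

n = 0.027

Flow area A = b·y = 7.72 × 6.63 = 51.18 m². Wetted perimeter P = b + 2y = 7.72 + 2×6.63 = 20.98 m.
Hydraulic radius R = A/P = 51.18/20.98 = 2.44 m.
Rearranging Manning's equation: n = (1/Q) A R^(2/3) S^(1/2) = (1/114) × 51.18 × 2.44^(2/3) × √0.0011 = 0.027.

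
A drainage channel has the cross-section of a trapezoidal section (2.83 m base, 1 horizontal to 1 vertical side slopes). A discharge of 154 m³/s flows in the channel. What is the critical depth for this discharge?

y_c = 4.26 m

At critical depth, Q² T / (g A³) = 1, i.e. A³/T = Q²/g = 154²/9.81 = 2418.
Try y = 2.96 m: A³/T = 575.3 — low.
Try y = 4.69 m: A³/T = 3593 — high.
Try y = 4.26 m: A³/T = 2428 — matches.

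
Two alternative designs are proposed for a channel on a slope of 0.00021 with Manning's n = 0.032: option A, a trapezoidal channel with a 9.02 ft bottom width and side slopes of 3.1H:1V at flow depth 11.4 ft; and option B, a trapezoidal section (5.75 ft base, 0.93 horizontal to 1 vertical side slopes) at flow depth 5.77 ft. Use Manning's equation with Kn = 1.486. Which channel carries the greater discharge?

channel A

Channel A: With bottom width b = 9.02 ft and side slope z = 3.1: A = (b + zy)y = (9.02 + 3.1×11.4)×11.4 = 505.7 ft²; P = b + 2y√(1+z²) = 9.02 + 2×11.4×3.257 = 83.29 ft. Hydraulic radius R = A/P = 505.7/83.29 = 6.072 ft. Q_A = (1.486/0.032)·505.7·6.072^(2/3)·√0.00021 = 1133 ft³/s.
Channel B: With bottom width b = 5.75 ft and side slope z = 0.93: A = (b + zy)y = (5.75 + 0.93×5.77)×5.77 = 64.14 ft²; P = b + 2y√(1+z²) = 5.75 + 2×5.77×1.366 = 21.51 ft. Hydraulic radius R = A/P = 64.14/21.51 = 2.982 ft. Q_B = (1.486/0.032)·64.14·2.982^(2/3)·√0.00021 = 89.42 ft³/s.
Q_A = 1133 ft³/s vs Q_B = 89.42 ft³/s, so channel A carries more.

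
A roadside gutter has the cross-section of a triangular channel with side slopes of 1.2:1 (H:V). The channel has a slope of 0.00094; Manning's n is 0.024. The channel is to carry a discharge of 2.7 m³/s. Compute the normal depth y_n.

y_n = 1.57 m

Manning's equation rearranged: A R^(2/3) = nQ / (1·√S) = 0.024 × 2.7 / (√0.00094) = 2.114.
Trying y = 1.32 m: A R^(2/3) = 1.329 — low.
Trying y = 1.96 m: A R^(2/3) = 3.815 — high.
Trying y = 1.57 m: A R^(2/3) = 2.111 — ≈ 2.114.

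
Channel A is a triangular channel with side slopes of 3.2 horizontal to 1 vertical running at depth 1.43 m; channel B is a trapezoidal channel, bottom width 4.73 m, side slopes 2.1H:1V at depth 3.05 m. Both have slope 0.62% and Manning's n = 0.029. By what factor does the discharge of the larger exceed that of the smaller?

Channel A: For a triangular section with side slope z = 3.2: A = zy² = 3.2×1.43² = 6.544 m²; P = 2y√(1+z²) = 2×1.43×3.353 = 9.588 m. Hydraulic radius R = A/P = 6.544/9.588 = 0.6825 m. Q_A = (1/0.029)·6.544·0.6825^(2/3)·√0.0062 = 13.77 m³/s.
Channel B: With bottom width b = 4.73 m and side slope z = 2.1: A = (b + zy)y = (4.73 + 2.1×3.05)×3.05 = 33.96 m²; P = b + 2y√(1+z²) = 4.73 + 2×3.05×2.326 = 18.92 m. Hydraulic radius R = A/P = 33.96/18.92 = 1.795 m. Q_B = (1/0.029)·33.96·1.795^(2/3)·√0.0062 = 136.2 m³/s.
The larger discharge is 136.2 m³/s and the smaller is 13.77 m³/s; the ratio is 9.89.

9.89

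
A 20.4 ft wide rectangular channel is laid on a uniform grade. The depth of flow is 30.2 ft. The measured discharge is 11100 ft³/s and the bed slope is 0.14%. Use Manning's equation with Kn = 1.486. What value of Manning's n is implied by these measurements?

n = 0.012

Flow area A = b·y = 20.4 × 30.2 = 616.1 ft². Wetted perimeter P = b + 2y = 20.4 + 2×30.2 = 80.8 ft.
Hydraulic radius R = A/P = 616.1/80.8 = 7.625 ft.
Rearranging Manning's equation: n = (1.486/Q) A R^(2/3) S^(1/2) = (1.486/11100) × 616.1 × 7.625^(2/3) × √0.0014 = 0.012.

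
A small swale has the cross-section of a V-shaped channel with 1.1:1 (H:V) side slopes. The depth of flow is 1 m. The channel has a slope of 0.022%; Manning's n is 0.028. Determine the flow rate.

For a triangular section with side slope z = 1.1: A = zy² = 1.1×1² = 1.1 m²; P = 2y√(1+z²) = 2×1×1.487 = 2.973 m.
Hydraulic radius R = A/P = 1.1/2.973 = 0.37 m.
Manning's equation: Q = (1/n) A R^(2/3) S^(1/2) = (1/0.028) × 1.1 × 0.37^(2/3) × 0.00022^(1/2) = 0.3 m³/s.

Q = 0.3 m³/s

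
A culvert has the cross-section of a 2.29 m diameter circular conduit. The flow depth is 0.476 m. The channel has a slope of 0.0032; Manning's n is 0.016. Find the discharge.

Q = 0.95 m³/s

For a circular section of diameter D = 2.29 m at depth y = 0.476 m, the central angle is θ = 2 arccos(1 − 2y/D) = 1.894 rad. Then A = (D²/8)(θ − sin θ) = 0.6196 m² and P = Dθ/2 = 2.168 m.
Hydraulic radius R = A/P = 0.6196/2.168 = 0.2858 m.
Manning's equation: Q = (1/n) A R^(2/3) S^(1/2) = (1/0.016) × 0.6196 × 0.2858^(2/3) × 0.0032^(1/2) = 0.95 m³/s.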